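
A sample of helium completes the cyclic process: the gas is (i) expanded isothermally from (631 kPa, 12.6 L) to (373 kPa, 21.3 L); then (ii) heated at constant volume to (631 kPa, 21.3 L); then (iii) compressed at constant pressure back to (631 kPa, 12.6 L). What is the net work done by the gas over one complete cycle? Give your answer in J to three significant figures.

Leg (i): W = PᵢVᵢ ln(V_f/Vᵢ) = (7951) ln(21.3/12.6) = 4174 J.
Leg (ii): W = 0.
Leg (iii): W = PΔV = (631)(12.6 − 21.3) = -5490 J.
W_net = 4174 − 5490 = -1316 J.

W_net ≈ -1320 J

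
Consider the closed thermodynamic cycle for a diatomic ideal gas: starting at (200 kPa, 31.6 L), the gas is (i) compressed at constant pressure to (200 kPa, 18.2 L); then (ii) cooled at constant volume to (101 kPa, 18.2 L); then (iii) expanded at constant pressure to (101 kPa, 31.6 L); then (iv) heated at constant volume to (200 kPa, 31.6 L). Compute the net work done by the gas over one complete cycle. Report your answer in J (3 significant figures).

Constant-volume legs do no work.
W(i) = (200)(18.2 − 31.6) = -2680 J; W(iii) = (101)(31.6 − 18.2) = 1353 J.
W_net = -2680 + 1353 = -1327 J (the counter-clockwise enclosed area).

W_net ≈ -1330 J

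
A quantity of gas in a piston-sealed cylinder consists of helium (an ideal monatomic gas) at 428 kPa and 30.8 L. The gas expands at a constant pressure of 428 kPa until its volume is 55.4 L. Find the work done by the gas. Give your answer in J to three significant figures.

W ≈ 10500 J

Isobaric: W = P ΔV.
W = (428 kPa)(55.4 − 30.8 L) = (428)(24.6) = 10529 J.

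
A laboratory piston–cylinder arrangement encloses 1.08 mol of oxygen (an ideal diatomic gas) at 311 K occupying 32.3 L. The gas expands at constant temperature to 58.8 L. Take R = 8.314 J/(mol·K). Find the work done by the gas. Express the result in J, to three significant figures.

W ≈ 1670 J

Isothermal: W = nRT ln(V₂/V₁).
W = (1.08)(8.314)(311) × ln(58.8/32.3)
  = 2793 × 0.5991
W_by_gas = 1673 J.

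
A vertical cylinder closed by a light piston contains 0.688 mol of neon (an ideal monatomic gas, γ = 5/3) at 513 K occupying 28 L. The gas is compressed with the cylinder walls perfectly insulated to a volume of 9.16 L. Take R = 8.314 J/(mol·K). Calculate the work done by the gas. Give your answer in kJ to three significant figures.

Adiabatic: TV^(γ−1) = const with γ = 5/3.
T₂ = T₁ (V₁/V₂)^(γ−1) = 513 × (28/9.16)^0.667 = 513 × 2.106 = 1081 K.
W_by = nCᵥ(T₁ − T₂) = (0.688)(12.47)(513 − 1081) = -4869 J.

W ≈ -4.87 kJ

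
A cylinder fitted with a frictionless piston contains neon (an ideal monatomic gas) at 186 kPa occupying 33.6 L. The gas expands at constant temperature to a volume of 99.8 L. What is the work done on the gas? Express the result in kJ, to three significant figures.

W ≈ -6.80 kJ

Isothermal: W = nRT ln(V₂/V₁) = P₁V₁ ln(V₂/V₁).
P₁V₁ = (186 kPa)(33.6 L) = 6250 J.
W = 6250 × ln(99.8/33.6) = 6250 × 1.089
W_by_gas = 6804 J; work on gas = −W_by = -6804 J.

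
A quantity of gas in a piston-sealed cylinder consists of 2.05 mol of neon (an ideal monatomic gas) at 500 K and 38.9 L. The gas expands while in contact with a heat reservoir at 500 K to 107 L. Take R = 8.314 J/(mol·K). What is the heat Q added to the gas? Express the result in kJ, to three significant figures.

Isothermal ⇒ ΔU = 0, so Q = W = nRT ln(V₂/V₁).
Q = (2.05)(8.314)(500) ln(107/38.9) = 8522 × 1.012 = 8623 J.

Q ≈ 8.62 kJ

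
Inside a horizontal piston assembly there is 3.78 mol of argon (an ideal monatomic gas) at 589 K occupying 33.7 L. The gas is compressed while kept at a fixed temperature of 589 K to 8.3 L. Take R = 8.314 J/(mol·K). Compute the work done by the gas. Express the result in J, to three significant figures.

Isothermal: W = nRT ln(V₂/V₁).
W = (3.78)(8.314)(589) × ln(8.3/33.7)
  = 18510 × -1.401
W_by_gas = -25938 J.

W ≈ -25900 J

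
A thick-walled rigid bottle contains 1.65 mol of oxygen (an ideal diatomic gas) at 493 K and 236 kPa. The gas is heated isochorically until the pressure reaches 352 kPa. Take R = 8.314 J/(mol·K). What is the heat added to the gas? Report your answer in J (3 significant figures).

Constant volume ⇒ W = 0, so Q = ΔU = nCᵥΔT with Cᵥ = 5R/2 = 20.79 J/(mol·K).
At constant V, T₂/T₁ = P₂/P₁ ⇒ ΔT = T₁(P₂/P₁ − 1) = 493·(352/236 − 1) = 242.3 K.
ΔU = (1.65)(20.79)(242.3) = 8310 J.

Q ≈ 8310 J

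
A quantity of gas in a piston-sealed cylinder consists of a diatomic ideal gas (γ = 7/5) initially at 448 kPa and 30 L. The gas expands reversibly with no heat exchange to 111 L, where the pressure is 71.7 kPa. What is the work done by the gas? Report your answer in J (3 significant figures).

W ≈ 13700 J

Adiabatic: W = (P₁V₁ − P₂V₂)/(γ − 1) with γ = 7/5.
P₁V₁ = 13440 J, P₂V₂ = 7959 J.
W = (13440 − 7959) / 0.4 = 13703 J.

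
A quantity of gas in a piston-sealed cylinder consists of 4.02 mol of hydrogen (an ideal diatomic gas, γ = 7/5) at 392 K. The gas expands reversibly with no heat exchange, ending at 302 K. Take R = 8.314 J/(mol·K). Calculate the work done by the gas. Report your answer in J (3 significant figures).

W ≈ 7520 J

Adiabatic ⇒ Q = 0, so W_by = −ΔU = nCᵥ(T₁ − T₂).
Cᵥ = 5R/2 = 20.79 J/(mol·K).
W = (4.02)(20.79)(392 − 302) = 7520 J.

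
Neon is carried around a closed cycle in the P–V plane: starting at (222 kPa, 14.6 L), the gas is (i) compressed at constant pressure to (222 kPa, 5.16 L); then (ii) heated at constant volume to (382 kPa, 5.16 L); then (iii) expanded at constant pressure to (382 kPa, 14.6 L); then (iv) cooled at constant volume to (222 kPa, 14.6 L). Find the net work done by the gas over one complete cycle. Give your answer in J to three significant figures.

Constant-volume legs do no work.
W(i) = (222)(5.16 − 14.6) = -2096 J; W(iii) = (382)(14.6 − 5.16) = 3606 J.
W_net = -2096 + 3606 = 1510 J (the clockwise enclosed area).

W_net ≈ 1510 J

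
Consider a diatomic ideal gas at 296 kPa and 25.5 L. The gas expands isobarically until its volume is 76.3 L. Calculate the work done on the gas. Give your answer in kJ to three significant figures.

Isobaric: W = P ΔV.
W = (296 kPa)(76.3 − 25.5 L) = (296)(50.8) = 15037 J.
Work on gas = −W_by = -15037 J.

W ≈ -15.0 kJ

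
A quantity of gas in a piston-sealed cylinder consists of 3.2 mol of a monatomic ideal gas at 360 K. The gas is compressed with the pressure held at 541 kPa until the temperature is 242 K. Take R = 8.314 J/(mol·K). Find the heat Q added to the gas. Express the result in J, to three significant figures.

Q ≈ -7850 J

Isobaric: W = nRΔT = (3.2)(8.314)(-118) = -3139 J.
ΔU = nCᵥΔT with Cᵥ = 3R/2: ΔU = (3.2)(12.47)(-118) = -4709 J.
Q = ΔU + W = -4709 − 3139 = -7848 J.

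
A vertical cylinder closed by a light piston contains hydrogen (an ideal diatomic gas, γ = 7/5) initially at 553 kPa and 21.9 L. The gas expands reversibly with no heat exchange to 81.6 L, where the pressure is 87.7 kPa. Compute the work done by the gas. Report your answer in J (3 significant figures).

Adiabatic: W = (P₁V₁ − P₂V₂)/(γ − 1) with γ = 7/5.
P₁V₁ = 12111 J, P₂V₂ = 7156 J.
W = (12111 − 7156) / 0.4 = 12386 J.

W ≈ 12400 J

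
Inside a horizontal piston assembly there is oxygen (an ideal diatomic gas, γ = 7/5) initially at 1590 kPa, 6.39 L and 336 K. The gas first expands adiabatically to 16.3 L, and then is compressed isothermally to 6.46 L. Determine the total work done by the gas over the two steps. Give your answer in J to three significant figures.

W_total ≈ 1470 J

Step 1 (adiabatic): W = (P₁V₁ − P₂V₂)/(γ−1) = (10160 − 6986)/0.4 = 7935 J.
After step 1: P = 428.6 kPa, V = 16.3 L, T = 231 K.
Step 2 (isothermal): W = P₁V₁ ln(V₂/V₁) = (6986) ln(6.46/16.3) = -6466 J.
W_total = 7935 − 6466 = 1470 J.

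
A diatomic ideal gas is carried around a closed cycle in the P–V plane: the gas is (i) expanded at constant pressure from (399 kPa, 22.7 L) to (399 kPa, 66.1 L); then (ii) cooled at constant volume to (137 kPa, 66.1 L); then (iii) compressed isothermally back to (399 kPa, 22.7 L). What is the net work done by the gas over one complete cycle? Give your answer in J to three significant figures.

W_net ≈ 7640 J

Leg (i): W = PΔV = (399)(66.1 − 22.7) = 17317 J.
Leg (ii): W = 0.
Leg (iii): W = PᵢVᵢ ln(V_f/Vᵢ) = (9056) ln(22.7/66.1) = -9679 J.
W_net = 17317 − 9679 = 7638 J.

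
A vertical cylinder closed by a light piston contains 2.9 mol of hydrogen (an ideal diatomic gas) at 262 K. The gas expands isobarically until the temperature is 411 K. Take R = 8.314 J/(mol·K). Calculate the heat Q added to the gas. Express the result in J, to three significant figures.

Isobaric: W = nRΔT = (2.9)(8.314)(149) = 3592 J.
ΔU = nCᵥΔT with Cᵥ = 5R/2: ΔU = (2.9)(20.79)(149) = 8981 J.
Q = ΔU + W = 8981 + 3592 = 12574 J.

Q ≈ 12600 J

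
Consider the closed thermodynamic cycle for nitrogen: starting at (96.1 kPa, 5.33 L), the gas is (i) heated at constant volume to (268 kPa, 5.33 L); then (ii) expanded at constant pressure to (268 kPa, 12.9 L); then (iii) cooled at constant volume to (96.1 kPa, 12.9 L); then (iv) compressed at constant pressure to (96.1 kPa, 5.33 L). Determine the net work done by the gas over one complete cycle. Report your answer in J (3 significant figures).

W_net ≈ 1300 J

Constant-volume legs do no work.
W(ii) = (268)(12.9 − 5.33) = 2029 J; W(iv) = (96.1)(5.33 − 12.9) = -727.5 J.
W_net = 2029 − 727.5 = 1301 J (the clockwise enclosed area).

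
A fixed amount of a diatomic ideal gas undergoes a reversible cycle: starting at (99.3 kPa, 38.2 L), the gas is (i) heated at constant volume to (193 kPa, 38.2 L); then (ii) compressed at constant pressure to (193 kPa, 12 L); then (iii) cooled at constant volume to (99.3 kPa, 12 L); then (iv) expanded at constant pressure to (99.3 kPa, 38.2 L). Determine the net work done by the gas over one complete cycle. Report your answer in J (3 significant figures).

Constant-volume legs do no work.
W(ii) = (193)(12 − 38.2) = -5057 J; W(iv) = (99.3)(38.2 − 12) = 2602 J.
W_net = -5057 + 2602 = -2455 J (the counter-clockwise enclosed area).

W_net ≈ -2450 J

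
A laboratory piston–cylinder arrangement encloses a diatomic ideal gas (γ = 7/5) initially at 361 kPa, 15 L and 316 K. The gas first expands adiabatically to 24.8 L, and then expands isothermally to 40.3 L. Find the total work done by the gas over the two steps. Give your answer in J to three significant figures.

Step 1 (adiabatic): W = (P₁V₁ − P₂V₂)/(γ−1) = (5415 − 4428)/0.4 = 2466 J.
After step 1: P = 178.6 kPa, V = 24.8 L, T = 258.4 K.
Step 2 (isothermal): W = P₁V₁ ln(V₂/V₁) = (4428) ln(40.3/24.8) = 2150 J.
W_total = 2466 + 2150 = 4616 J.

W_total ≈ 4620 J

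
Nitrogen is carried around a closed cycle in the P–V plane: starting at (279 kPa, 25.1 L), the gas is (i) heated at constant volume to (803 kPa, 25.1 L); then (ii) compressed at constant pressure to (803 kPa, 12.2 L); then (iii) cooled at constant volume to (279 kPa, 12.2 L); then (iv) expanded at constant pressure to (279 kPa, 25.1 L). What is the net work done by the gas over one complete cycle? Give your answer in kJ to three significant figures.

W_net ≈ -6.76 kJ

Constant-volume legs do no work.
W(ii) = (803)(12.2 − 25.1) = -10359 J; W(iv) = (279)(25.1 − 12.2) = 3599 J.
W_net = -10359 + 3599 = -6760 J (the counter-clockwise enclosed area).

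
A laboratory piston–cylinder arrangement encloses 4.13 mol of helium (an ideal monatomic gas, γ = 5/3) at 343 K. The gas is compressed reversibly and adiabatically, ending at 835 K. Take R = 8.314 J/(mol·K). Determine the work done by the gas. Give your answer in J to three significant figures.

Adiabatic ⇒ Q = 0, so W_by = −ΔU = nCᵥ(T₁ − T₂).
Cᵥ = 3R/2 = 12.47 J/(mol·K).
W = (4.13)(12.47)(343 − 835) = -25341 J.

W ≈ -25300 J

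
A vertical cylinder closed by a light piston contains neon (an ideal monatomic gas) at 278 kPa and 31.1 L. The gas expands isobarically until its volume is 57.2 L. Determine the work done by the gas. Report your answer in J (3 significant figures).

Isobaric: W = P ΔV.
W = (278 kPa)(57.2 − 31.1 L) = (278)(26.1) = 7256 J.

W ≈ 7260 J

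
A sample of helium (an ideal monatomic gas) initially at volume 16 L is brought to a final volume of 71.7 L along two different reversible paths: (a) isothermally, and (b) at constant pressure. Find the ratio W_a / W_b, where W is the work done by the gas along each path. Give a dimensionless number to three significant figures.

Path (a) isothermal: W = P₁V₁ ln(V₂/V₁) → W_a/(P₁V₁) = 1.5.
Path (b) isobaric: W = P₁(V₂ − V₁) → W_b/(P₁V₁) = 3.481.
W_a / W_b = 1.5 / 3.481 = 0.4309.

W_a / W_b ≈ 0.431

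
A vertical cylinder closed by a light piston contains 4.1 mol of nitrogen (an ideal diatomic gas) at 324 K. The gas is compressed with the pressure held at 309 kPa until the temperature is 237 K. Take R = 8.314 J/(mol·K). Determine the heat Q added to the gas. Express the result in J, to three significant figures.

Isobaric: W = nRΔT = (4.1)(8.314)(-87) = -2966 J.
ΔU = nCᵥΔT with Cᵥ = 5R/2: ΔU = (4.1)(20.79)(-87) = -7414 J.
Q = ΔU + W = -7414 − 2966 = -10380 J.

Q ≈ -10400 J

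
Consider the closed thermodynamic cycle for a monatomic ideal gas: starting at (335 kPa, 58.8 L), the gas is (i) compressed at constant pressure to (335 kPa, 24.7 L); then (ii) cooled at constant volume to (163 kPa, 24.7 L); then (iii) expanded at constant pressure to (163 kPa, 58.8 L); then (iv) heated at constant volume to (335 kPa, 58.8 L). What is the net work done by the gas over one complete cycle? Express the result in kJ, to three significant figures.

Constant-volume legs do no work.
W(i) = (335)(24.7 − 58.8) = -11423 J; W(iii) = (163)(58.8 − 24.7) = 5558 J.
W_net = -11423 + 5558 = -5865 J (the counter-clockwise enclosed area).

W_net ≈ -5.87 kJ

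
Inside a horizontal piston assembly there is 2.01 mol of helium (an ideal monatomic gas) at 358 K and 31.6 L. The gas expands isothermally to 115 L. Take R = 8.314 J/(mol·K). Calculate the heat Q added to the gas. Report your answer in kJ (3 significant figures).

Isothermal ⇒ ΔU = 0, so Q = W = nRT ln(V₂/V₁).
Q = (2.01)(8.314)(358) ln(115/31.6) = 5983 × 1.292 = 7728 J.

Q ≈ 7.73 kJ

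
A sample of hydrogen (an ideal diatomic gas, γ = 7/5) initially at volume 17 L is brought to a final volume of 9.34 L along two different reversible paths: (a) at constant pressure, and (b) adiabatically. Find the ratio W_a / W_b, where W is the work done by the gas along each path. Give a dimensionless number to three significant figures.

W_a / W_b ≈ 0.666

Path (a) isobaric: W = P₁(V₂ − V₁) → W_a/(P₁V₁) = -0.4506.
Path (b) adiabatic: W = P₁V₁(1 − (V₁/V₂)^(γ−1))/(γ−1) → W_b/(P₁V₁) = -0.6767.
W_a / W_b = -0.4506 / -0.6767 = 0.6658.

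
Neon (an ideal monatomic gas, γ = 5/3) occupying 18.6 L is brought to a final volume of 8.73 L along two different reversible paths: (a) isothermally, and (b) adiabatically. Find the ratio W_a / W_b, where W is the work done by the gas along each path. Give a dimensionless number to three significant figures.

W_a / W_b ≈ 0.769

Path (a) isothermal: W = P₁V₁ ln(V₂/V₁) → W_a/(P₁V₁) = -0.7564.
Path (b) adiabatic: W = P₁V₁(1 − (V₁/V₂)^(γ−1))/(γ−1) → W_b/(P₁V₁) = -0.9836.
W_a / W_b = -0.7564 / -0.9836 = 0.769.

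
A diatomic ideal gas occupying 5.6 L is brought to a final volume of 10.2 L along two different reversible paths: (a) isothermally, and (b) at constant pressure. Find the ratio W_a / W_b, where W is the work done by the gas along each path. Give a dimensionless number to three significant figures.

W_a / W_b ≈ 0.730

Path (a) isothermal: W = P₁V₁ ln(V₂/V₁) → W_a/(P₁V₁) = 0.5996.
Path (b) isobaric: W = P₁(V₂ − V₁) → W_b/(P₁V₁) = 0.8214.
W_a / W_b = 0.5996 / 0.8214 = 0.73.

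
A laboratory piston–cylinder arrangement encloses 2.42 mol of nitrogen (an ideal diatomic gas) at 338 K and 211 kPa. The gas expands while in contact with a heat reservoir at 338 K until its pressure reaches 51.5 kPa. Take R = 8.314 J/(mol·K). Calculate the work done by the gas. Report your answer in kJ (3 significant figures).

Isothermal process: W = nRT ln(V₂/V₁) = nRT ln(P₁/P₂).
W = (2.42)(8.314)(338) × ln(211/51.5)
  = 6801 × ln(4.097) = 6801 × 1.41
W_by_gas = 9591 J.

W ≈ 9.59 kJ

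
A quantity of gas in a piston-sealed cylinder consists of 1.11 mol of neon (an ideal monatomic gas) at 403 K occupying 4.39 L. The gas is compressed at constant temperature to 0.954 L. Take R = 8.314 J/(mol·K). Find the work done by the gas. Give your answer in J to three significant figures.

W ≈ -5680 J

Isothermal: W = nRT ln(V₂/V₁).
W = (1.11)(8.314)(403) × ln(0.954/4.39)
  = 3719 × -1.526
W_by_gas = -5677 J.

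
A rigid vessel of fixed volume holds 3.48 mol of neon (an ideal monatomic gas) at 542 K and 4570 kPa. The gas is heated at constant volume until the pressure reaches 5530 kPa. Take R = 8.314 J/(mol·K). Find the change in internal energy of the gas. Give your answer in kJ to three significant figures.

Constant volume ⇒ W = 0, so Q = ΔU = nCᵥΔT with Cᵥ = 3R/2 = 12.47 J/(mol·K).
At constant V, T₂/T₁ = P₂/P₁ ⇒ ΔT = T₁(P₂/P₁ − 1) = 542·(5530/4570 − 1) = 113.9 K.
ΔU = (3.48)(12.47)(113.9) = 4941 J.

ΔU ≈ 4.94 kJ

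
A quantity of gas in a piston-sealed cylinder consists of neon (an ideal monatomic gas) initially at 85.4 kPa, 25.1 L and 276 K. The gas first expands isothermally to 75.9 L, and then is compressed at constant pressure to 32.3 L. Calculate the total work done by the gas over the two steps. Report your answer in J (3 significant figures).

Step 1 (isothermal): W = P₁V₁ ln(V₂/V₁) = (2144) ln(75.9/25.1) = 2372 J.
After step 1: P = 28.24 kPa, V = 75.9 L, T = 276 K.
Step 2 (isobaric): W = PΔV = (28.24 kPa)(32.3 − 75.9 L) = -1231 J.
W_total = 2372 − 1231 = 1141 J.

W_total ≈ 1140 J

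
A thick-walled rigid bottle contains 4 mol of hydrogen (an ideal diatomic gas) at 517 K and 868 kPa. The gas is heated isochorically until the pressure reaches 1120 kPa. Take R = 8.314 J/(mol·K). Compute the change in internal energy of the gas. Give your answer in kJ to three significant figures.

Constant volume ⇒ W = 0, so Q = ΔU = nCᵥΔT with Cᵥ = 5R/2 = 20.79 J/(mol·K).
At constant V, T₂/T₁ = P₂/P₁ ⇒ ΔT = T₁(P₂/P₁ − 1) = 517·(1120/868 − 1) = 150.1 K.
ΔU = (4)(20.79)(150.1) = 12479 J.

ΔU ≈ 12.5 kJ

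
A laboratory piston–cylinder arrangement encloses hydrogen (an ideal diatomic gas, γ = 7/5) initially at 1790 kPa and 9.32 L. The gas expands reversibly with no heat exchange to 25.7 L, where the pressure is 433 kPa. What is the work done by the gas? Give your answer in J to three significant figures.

Adiabatic: W = (P₁V₁ − P₂V₂)/(γ − 1) with γ = 7/5.
P₁V₁ = 16683 J, P₂V₂ = 11128 J.
W = (16683 − 11128) / 0.4 = 13887 J.

W ≈ 13900 J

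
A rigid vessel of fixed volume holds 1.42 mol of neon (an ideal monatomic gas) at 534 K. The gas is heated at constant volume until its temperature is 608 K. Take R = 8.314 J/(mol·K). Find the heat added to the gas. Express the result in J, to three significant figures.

Q ≈ 1310 J

Constant volume ⇒ W = 0, so Q = ΔU = nCᵥΔT with Cᵥ = 3R/2 = 12.47 J/(mol·K).
ΔU = (1.42)(12.47)(608 − 534) = 1310 J.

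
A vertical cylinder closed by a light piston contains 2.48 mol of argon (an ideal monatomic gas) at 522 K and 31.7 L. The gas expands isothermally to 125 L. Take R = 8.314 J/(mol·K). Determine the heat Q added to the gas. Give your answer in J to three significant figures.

Q ≈ 14800 J

Isothermal ⇒ ΔU = 0, so Q = W = nRT ln(V₂/V₁).
Q = (2.48)(8.314)(522) ln(125/31.7) = 10763 × 1.372 = 14767 J.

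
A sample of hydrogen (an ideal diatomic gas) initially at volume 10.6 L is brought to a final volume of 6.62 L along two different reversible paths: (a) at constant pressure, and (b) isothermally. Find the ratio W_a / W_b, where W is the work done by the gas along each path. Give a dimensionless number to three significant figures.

W_a / W_b ≈ 0.798

Path (a) isobaric: W = P₁(V₂ − V₁) → W_a/(P₁V₁) = -0.3755.
Path (b) isothermal: W = P₁V₁ ln(V₂/V₁) → W_b/(P₁V₁) = -0.4708.
W_a / W_b = -0.3755 / -0.4708 = 0.7976.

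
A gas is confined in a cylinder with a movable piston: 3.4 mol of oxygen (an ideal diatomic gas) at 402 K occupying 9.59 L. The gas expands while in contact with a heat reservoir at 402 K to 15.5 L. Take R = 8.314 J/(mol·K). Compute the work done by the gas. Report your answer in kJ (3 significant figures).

W ≈ 5.46 kJ

Isothermal: W = nRT ln(V₂/V₁).
W = (3.4)(8.314)(402) × ln(15.5/9.59)
  = 11364 × 0.4801
W_by_gas = 5456 J.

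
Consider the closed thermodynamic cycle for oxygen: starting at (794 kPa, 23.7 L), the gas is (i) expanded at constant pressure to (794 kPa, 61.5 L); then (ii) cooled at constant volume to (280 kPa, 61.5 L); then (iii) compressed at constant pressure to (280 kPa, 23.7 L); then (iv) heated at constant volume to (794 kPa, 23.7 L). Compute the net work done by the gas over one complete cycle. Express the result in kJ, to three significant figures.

Constant-volume legs do no work.
W(i) = (794)(61.5 − 23.7) = 30013 J; W(iii) = (280)(23.7 − 61.5) = -10584 J.
W_net = 30013 − 10584 = 19429 J (the clockwise enclosed area).

W_net ≈ 19.4 kJ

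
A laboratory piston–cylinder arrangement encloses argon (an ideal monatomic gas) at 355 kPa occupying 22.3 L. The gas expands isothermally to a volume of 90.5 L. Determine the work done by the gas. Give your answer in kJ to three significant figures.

W ≈ 11.1 kJ

Isothermal: W = nRT ln(V₂/V₁) = P₁V₁ ln(V₂/V₁).
P₁V₁ = (355 kPa)(22.3 L) = 7916 J.
W = 7916 × ln(90.5/22.3) = 7916 × 1.401
W_by_gas = 11089 J.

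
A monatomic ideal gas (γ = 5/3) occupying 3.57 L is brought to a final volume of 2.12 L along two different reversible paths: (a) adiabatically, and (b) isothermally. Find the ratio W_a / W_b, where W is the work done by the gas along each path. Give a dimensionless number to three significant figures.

Path (a) adiabatic: W = P₁V₁(1 − (V₁/V₂)^(γ−1))/(γ−1) → W_a/(P₁V₁) = -0.6231.
Path (b) isothermal: W = P₁V₁ ln(V₂/V₁) → W_b/(P₁V₁) = -0.5211.
W_a / W_b = -0.6231 / -0.5211 = 1.196.

W_a / W_b ≈ 1.20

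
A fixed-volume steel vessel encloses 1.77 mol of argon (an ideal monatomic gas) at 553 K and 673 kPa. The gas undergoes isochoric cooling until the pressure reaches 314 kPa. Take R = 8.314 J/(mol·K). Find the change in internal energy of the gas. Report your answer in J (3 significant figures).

ΔU ≈ -6510 J

Constant volume ⇒ W = 0, so Q = ΔU = nCᵥΔT with Cᵥ = 3R/2 = 12.47 J/(mol·K).
At constant V, T₂/T₁ = P₂/P₁ ⇒ ΔT = T₁(P₂/P₁ − 1) = 553·(314/673 − 1) = -295 K.
ΔU = (1.77)(12.47)(-295) = -6511 J.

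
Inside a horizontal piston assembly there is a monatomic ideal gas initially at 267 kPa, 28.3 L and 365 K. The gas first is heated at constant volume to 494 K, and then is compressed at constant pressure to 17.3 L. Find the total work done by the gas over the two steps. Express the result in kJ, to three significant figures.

W_total ≈ -3.98 kJ

Step 1 (isochoric): W = 0 (constant volume).
After step 1: P = 361.4 kPa (V unchanged).
Step 2 (isobaric): W = PΔV = (361.4 kPa)(17.3 − 28.3 L) = -3975 J.
W_total = 0 − 3975 = -3975 J.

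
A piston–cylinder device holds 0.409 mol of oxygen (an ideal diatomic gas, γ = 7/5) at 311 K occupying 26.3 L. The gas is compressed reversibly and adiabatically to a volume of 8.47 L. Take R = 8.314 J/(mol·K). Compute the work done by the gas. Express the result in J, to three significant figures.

Adiabatic: TV^(γ−1) = const with γ = 7/5.
T₂ = T₁ (V₁/V₂)^(γ−1) = 311 × (26.3/8.47)^0.4 = 311 × 1.573 = 489.3 K.
W_by = nCᵥ(T₁ − T₂) = (0.409)(20.79)(311 − 489.3) = -1516 J.

W ≈ -1520 J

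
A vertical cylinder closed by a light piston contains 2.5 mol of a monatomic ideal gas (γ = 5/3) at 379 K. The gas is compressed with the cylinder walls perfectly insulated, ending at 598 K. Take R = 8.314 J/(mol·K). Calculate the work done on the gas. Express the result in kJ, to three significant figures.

W ≈ 6.83 kJ

Adiabatic ⇒ Q = 0, so W_by = −ΔU = nCᵥ(T₁ − T₂).
Cᵥ = 3R/2 = 12.47 J/(mol·K).
W = (2.5)(12.47)(379 − 598) = -6828 J.
Work on gas = −W_by = 6828 J.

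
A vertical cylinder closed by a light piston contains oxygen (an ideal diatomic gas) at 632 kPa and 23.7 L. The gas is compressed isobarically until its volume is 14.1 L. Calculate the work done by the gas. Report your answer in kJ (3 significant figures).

W ≈ -6.07 kJ

Isobaric: W = P ΔV.
W = (632 kPa)(14.1 − 23.7 L) = (632)(-9.6) = -6067 J.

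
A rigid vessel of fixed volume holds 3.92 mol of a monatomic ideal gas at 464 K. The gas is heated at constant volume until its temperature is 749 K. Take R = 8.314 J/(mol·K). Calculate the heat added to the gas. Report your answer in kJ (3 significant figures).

Constant volume ⇒ W = 0, so Q = ΔU = nCᵥΔT with Cᵥ = 3R/2 = 12.47 J/(mol·K).
ΔU = (3.92)(12.47)(749 − 464) = 13933 J.

Q ≈ 13.9 kJ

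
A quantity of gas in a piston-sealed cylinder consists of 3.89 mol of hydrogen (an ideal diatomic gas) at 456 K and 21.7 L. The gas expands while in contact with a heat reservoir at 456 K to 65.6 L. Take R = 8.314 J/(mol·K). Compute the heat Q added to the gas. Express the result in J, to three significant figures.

Q ≈ 16300 J

Isothermal ⇒ ΔU = 0, so Q = W = nRT ln(V₂/V₁).
Q = (3.89)(8.314)(456) ln(65.6/21.7) = 14748 × 1.106 = 16315 J.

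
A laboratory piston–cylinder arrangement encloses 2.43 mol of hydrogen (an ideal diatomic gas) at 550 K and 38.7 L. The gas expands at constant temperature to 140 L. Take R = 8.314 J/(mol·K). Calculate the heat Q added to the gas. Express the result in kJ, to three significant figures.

Q ≈ 14.3 kJ

Isothermal ⇒ ΔU = 0, so Q = W = nRT ln(V₂/V₁).
Q = (2.43)(8.314)(550) ln(140/38.7) = 11112 × 1.286 = 14287 J.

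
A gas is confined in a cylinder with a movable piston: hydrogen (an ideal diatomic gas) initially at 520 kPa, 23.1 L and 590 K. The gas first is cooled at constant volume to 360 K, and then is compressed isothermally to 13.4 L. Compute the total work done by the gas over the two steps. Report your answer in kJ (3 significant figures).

W_total ≈ -3.99 kJ

Step 1 (isochoric): W = 0 (constant volume).
After step 1: P = 317.3 kPa (V unchanged).
Step 2 (isothermal): W = P₁V₁ ln(V₂/V₁) = (7329) ln(13.4/23.1) = -3991 J.
W_total = 0 − 3991 = -3991 J.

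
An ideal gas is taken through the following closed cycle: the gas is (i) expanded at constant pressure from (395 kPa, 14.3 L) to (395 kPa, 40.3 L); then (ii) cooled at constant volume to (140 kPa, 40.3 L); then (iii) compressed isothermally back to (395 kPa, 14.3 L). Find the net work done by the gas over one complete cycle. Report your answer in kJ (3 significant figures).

W_net ≈ 4.42 kJ

Leg (i): W = PΔV = (395)(40.3 − 14.3) = 10270 J.
Leg (ii): W = 0.
Leg (iii): W = PᵢVᵢ ln(V_f/Vᵢ) = (5642) ln(14.3/40.3) = -5846 J.
W_net = 10270 − 5846 = 4424 J.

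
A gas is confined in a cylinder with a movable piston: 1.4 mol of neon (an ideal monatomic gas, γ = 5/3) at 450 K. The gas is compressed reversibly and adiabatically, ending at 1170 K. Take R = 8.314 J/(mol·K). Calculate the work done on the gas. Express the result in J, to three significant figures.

W ≈ 12600 J

Adiabatic ⇒ Q = 0, so W_by = −ΔU = nCᵥ(T₁ − T₂).
Cᵥ = 3R/2 = 12.47 J/(mol·K).
W = (1.4)(12.47)(450 − 1170) = -12571 J.
Work on gas = −W_by = 12571 J.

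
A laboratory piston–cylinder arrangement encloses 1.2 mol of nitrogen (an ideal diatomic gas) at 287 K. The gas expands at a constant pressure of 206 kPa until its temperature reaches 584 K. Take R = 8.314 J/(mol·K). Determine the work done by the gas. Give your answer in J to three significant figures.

Isobaric: W = P ΔV = nR ΔT.
W = (1.2)(8.314)(584 − 287) = 2963 J.

W ≈ 2960 J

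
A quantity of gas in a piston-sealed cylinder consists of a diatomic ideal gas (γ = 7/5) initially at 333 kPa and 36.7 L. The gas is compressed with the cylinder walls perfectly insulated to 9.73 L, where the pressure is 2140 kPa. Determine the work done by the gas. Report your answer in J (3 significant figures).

Adiabatic: W = (P₁V₁ − P₂V₂)/(γ − 1) with γ = 7/5.
P₁V₁ = 12221 J, P₂V₂ = 20822 J.
W = (12221 − 20822) / 0.4 = -21503 J.

W ≈ -21500 J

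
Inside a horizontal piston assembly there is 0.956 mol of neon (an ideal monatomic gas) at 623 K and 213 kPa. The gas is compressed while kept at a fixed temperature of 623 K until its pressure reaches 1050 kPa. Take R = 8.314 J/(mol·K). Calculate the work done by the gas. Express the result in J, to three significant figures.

W ≈ -7900 J

Isothermal process: W = nRT ln(V₂/V₁) = nRT ln(P₁/P₂).
W = (0.956)(8.314)(623) × ln(213/1050)
  = 4952 × ln(0.2029) = 4952 × -1.595
W_by_gas = -7899 J.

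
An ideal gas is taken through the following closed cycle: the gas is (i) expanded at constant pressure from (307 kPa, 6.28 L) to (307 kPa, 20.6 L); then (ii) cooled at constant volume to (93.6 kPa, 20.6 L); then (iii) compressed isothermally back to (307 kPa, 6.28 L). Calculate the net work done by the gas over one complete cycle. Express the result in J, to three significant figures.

W_net ≈ 2110 J

Leg (i): W = PΔV = (307)(20.6 − 6.28) = 4396 J.
Leg (ii): W = 0.
Leg (iii): W = PᵢVᵢ ln(V_f/Vᵢ) = (1928) ln(6.28/20.6) = -2291 J.
W_net = 4396 − 2291 = 2106 J.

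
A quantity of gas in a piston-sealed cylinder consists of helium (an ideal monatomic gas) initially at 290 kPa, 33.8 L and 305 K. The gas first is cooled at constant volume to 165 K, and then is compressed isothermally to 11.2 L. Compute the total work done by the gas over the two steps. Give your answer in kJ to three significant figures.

W_total ≈ -5.86 kJ

Step 1 (isochoric): W = 0 (constant volume).
After step 1: P = 156.9 kPa (V unchanged).
Step 2 (isothermal): W = P₁V₁ ln(V₂/V₁) = (5303) ln(11.2/33.8) = -5857 J.
W_total = 0 − 5857 = -5857 J.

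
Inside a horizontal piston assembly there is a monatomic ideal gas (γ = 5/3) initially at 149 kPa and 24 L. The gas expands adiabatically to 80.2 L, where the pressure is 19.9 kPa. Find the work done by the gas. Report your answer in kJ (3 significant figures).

Adiabatic: W = (P₁V₁ − P₂V₂)/(γ − 1) with γ = 5/3.
P₁V₁ = 3576 J, P₂V₂ = 1596 J.
W = (3576 − 1596) / 0.6667 = 2970 J.

W ≈ 2.97 kJ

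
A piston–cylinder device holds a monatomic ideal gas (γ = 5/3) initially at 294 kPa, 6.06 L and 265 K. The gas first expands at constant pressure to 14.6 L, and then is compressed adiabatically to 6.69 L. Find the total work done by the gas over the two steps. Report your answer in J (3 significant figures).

W_total ≈ -1880 J

Step 1 (isobaric): W = PΔV = (294 kPa)(14.6 − 6.06 L) = 2511 J.
After step 1: P = 294 kPa, V = 14.6 L, T = 638.4 K.
Step 2 (adiabatic): W = (P₁V₁ − P₂V₂)/(γ−1) = (4292 − 7222)/0.667 = -4394 J.
W_total = 2511 − 4394 = -1883 J.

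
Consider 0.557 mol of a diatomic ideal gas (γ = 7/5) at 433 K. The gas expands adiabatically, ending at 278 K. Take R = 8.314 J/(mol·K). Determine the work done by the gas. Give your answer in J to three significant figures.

W ≈ 1790 J

Adiabatic ⇒ Q = 0, so W_by = −ΔU = nCᵥ(T₁ − T₂).
Cᵥ = 5R/2 = 20.79 J/(mol·K).
W = (0.557)(20.79)(433 − 278) = 1794 J.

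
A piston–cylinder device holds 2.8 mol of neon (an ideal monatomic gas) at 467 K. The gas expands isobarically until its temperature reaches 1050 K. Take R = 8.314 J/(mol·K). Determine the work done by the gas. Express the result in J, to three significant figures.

Isobaric: W = P ΔV = nR ΔT.
W = (2.8)(8.314)(1050 − 467) = 13572 J.

W ≈ 13600 J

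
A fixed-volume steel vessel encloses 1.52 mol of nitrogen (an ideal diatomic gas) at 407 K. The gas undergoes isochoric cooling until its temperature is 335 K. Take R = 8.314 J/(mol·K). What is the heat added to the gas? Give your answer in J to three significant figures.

Constant volume ⇒ W = 0, so Q = ΔU = nCᵥΔT with Cᵥ = 5R/2 = 20.79 J/(mol·K).
ΔU = (1.52)(20.79)(335 − 407) = -2275 J.

Q ≈ -2270 J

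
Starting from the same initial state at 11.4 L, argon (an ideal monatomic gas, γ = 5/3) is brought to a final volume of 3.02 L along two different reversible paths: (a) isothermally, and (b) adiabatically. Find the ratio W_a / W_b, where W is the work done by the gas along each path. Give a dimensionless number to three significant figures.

Path (a) isothermal: W = P₁V₁ ln(V₂/V₁) → W_a/(P₁V₁) = -1.328.
Path (b) adiabatic: W = P₁V₁(1 − (V₁/V₂)^(γ−1))/(γ−1) → W_b/(P₁V₁) = -2.137.
W_a / W_b = -1.328 / -2.137 = 0.6217.

W_a / W_b ≈ 0.622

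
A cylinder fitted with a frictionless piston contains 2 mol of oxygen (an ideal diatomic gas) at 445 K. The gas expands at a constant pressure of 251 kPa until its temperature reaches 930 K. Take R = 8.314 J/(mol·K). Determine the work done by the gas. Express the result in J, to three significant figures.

Isobaric: W = P ΔV = nR ΔT.
W = (2)(8.314)(930 − 445) = 8065 J.

W ≈ 8060 J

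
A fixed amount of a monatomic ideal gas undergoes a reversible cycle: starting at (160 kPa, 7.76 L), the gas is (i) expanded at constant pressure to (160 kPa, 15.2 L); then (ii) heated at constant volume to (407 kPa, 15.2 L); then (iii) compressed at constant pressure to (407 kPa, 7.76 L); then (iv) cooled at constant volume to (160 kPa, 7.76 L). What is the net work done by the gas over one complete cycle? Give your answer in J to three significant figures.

W_net ≈ -1840 J

Constant-volume legs do no work.
W(i) = (160)(15.2 − 7.76) = 1190 J; W(iii) = (407)(7.76 − 15.2) = -3028 J.
W_net = 1190 − 3028 = -1838 J (the counter-clockwise enclosed area).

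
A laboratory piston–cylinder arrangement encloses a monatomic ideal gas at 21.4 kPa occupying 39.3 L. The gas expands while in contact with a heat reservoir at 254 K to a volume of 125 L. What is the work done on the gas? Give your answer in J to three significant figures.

W ≈ -973 J

Isothermal: W = nRT ln(V₂/V₁) = P₁V₁ ln(V₂/V₁).
P₁V₁ = (21.4 kPa)(39.3 L) = 841 J.
W = 841 × ln(125/39.3) = 841 × 1.157
W_by_gas = 973.1 J; work on gas = −W_by = -973.1 J.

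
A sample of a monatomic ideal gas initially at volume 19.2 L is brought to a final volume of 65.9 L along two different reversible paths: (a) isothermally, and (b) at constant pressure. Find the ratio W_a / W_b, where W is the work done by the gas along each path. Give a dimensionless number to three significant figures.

W_a / W_b ≈ 0.507

Path (a) isothermal: W = P₁V₁ ln(V₂/V₁) → W_a/(P₁V₁) = 1.233.
Path (b) isobaric: W = P₁(V₂ − V₁) → W_b/(P₁V₁) = 2.432.
W_a / W_b = 1.233 / 2.432 = 0.507.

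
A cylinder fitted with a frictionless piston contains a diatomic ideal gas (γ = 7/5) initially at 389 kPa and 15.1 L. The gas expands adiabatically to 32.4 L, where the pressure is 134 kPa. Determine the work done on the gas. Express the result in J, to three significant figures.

Adiabatic: W = (P₁V₁ − P₂V₂)/(γ − 1) with γ = 7/5.
P₁V₁ = 5874 J, P₂V₂ = 4342 J.
W = (5874 − 4342) / 0.4 = 3831 J.
Work on gas = −W_by = -3831 J.

W ≈ -3830 J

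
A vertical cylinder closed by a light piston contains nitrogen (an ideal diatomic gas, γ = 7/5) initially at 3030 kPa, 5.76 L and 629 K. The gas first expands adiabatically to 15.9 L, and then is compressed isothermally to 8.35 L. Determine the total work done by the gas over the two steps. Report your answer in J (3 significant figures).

Step 1 (adiabatic): W = (P₁V₁ − P₂V₂)/(γ−1) = (17453 − 11627)/0.4 = 14564 J.
After step 1: P = 731.3 kPa, V = 15.9 L, T = 419 K.
Step 2 (isothermal): W = P₁V₁ ln(V₂/V₁) = (11627) ln(8.35/15.9) = -7489 J.
W_total = 14564 − 7489 = 7075 J.

W_total ≈ 7080 J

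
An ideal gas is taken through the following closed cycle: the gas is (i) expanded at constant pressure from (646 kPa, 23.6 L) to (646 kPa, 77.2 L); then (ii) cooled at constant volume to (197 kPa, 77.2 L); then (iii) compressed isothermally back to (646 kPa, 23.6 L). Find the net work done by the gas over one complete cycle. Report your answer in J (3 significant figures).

Leg (i): W = PΔV = (646)(77.2 − 23.6) = 34626 J.
Leg (ii): W = 0.
Leg (iii): W = PᵢVᵢ ln(V_f/Vᵢ) = (15208) ln(23.6/77.2) = -18024 J.
W_net = 34626 − 18024 = 16601 J.

W_net ≈ 16600 J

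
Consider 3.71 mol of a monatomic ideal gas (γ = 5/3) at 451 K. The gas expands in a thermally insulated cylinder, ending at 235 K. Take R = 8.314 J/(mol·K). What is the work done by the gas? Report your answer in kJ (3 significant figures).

W ≈ 9.99 kJ

Adiabatic ⇒ Q = 0, so W_by = −ΔU = nCᵥ(T₁ − T₂).
Cᵥ = 3R/2 = 12.47 J/(mol·K).
W = (3.71)(12.47)(451 − 235) = 9994 J.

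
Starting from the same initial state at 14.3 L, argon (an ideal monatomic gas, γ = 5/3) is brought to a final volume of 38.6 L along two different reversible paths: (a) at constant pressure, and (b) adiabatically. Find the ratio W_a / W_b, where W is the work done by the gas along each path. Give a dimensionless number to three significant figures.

W_a / W_b ≈ 2.34

Path (a) isobaric: W = P₁(V₂ − V₁) → W_a/(P₁V₁) = 1.699.
Path (b) adiabatic: W = P₁V₁(1 − (V₁/V₂)^(γ−1))/(γ−1) → W_b/(P₁V₁) = 0.7263.
W_a / W_b = 1.699 / 0.7263 = 2.34.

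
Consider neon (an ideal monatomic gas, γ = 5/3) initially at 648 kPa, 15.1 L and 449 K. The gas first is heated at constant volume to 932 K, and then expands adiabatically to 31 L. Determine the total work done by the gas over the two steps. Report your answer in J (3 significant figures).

Step 1 (isochoric): W = 0 (constant volume).
After step 1: P = 1345 kPa (V unchanged).
Step 2 (adiabatic): W = (P₁V₁ − P₂V₂)/(γ−1) = (20311 − 12574)/0.667 = 11605 J.
W_total = 0 + 11605 = 11605 J.

W_total ≈ 11600 J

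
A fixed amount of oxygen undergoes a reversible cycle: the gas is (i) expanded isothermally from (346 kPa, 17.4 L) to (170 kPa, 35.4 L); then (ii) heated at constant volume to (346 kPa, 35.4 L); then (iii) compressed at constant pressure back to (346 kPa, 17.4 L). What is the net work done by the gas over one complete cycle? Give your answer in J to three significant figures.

Leg (i): W = PᵢVᵢ ln(V_f/Vᵢ) = (6020) ln(35.4/17.4) = 4276 J.
Leg (ii): W = 0.
Leg (iii): W = PΔV = (346)(17.4 − 35.4) = -6228 J.
W_net = 4276 − 6228 = -1952 J.

W_net ≈ -1950 J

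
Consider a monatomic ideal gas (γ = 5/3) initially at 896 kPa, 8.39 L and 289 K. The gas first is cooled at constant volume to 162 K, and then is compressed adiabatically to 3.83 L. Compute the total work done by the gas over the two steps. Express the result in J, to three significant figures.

Step 1 (isochoric): W = 0 (constant volume).
After step 1: P = 502.3 kPa (V unchanged).
Step 2 (adiabatic): W = (P₁V₁ − P₂V₂)/(γ−1) = (4214 − 7108)/0.667 = -4341 J.
W_total = 0 − 4341 = -4341 J.

W_total ≈ -4340 J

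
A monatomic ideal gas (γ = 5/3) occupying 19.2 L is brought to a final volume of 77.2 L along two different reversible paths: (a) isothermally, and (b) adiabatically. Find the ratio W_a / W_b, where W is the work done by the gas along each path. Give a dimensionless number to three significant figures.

W_a / W_b ≈ 1.53

Path (a) isothermal: W = P₁V₁ ln(V₂/V₁) → W_a/(P₁V₁) = 1.391.
Path (b) adiabatic: W = P₁V₁(1 − (V₁/V₂)^(γ−1))/(γ−1) → W_b/(P₁V₁) = 0.9068.
W_a / W_b = 1.391 / 0.9068 = 1.535.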